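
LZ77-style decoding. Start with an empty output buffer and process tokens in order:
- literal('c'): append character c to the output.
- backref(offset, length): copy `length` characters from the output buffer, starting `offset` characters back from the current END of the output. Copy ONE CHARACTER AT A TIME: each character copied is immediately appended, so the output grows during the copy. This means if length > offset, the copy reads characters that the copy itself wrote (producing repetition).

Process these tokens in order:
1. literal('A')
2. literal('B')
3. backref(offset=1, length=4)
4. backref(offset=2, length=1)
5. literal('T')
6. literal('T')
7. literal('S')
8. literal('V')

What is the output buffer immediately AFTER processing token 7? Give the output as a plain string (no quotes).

Answer: ABBBBBBTTS

Derivation:
Token 1: literal('A'). Output: "A"
Token 2: literal('B'). Output: "AB"
Token 3: backref(off=1, len=4) (overlapping!). Copied 'BBBB' from pos 1. Output: "ABBBBB"
Token 4: backref(off=2, len=1). Copied 'B' from pos 4. Output: "ABBBBBB"
Token 5: literal('T'). Output: "ABBBBBBT"
Token 6: literal('T'). Output: "ABBBBBBTT"
Token 7: literal('S'). Output: "ABBBBBBTTS"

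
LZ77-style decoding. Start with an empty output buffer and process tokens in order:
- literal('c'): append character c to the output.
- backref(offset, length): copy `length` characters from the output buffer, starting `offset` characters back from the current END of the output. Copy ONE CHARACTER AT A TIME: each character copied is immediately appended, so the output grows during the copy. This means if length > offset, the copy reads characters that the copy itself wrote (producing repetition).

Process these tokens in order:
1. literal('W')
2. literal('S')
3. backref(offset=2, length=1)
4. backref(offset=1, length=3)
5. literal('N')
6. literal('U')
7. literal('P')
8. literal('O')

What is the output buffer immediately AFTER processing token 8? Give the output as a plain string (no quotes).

Answer: WSWWWWNUPO

Derivation:
Token 1: literal('W'). Output: "W"
Token 2: literal('S'). Output: "WS"
Token 3: backref(off=2, len=1). Copied 'W' from pos 0. Output: "WSW"
Token 4: backref(off=1, len=3) (overlapping!). Copied 'WWW' from pos 2. Output: "WSWWWW"
Token 5: literal('N'). Output: "WSWWWWN"
Token 6: literal('U'). Output: "WSWWWWNU"
Token 7: literal('P'). Output: "WSWWWWNUP"
Token 8: literal('O'). Output: "WSWWWWNUPO"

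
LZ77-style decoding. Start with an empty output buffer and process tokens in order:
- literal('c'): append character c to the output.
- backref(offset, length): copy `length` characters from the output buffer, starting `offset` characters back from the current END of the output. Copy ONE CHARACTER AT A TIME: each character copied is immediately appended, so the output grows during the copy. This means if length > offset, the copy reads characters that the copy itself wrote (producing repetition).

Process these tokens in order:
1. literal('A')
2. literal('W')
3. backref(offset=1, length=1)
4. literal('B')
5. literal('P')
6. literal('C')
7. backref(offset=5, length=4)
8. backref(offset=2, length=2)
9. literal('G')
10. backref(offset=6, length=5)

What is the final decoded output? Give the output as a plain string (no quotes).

Answer: AWWBPCWWBPBPGWBPBP

Derivation:
Token 1: literal('A'). Output: "A"
Token 2: literal('W'). Output: "AW"
Token 3: backref(off=1, len=1). Copied 'W' from pos 1. Output: "AWW"
Token 4: literal('B'). Output: "AWWB"
Token 5: literal('P'). Output: "AWWBP"
Token 6: literal('C'). Output: "AWWBPC"
Token 7: backref(off=5, len=4). Copied 'WWBP' from pos 1. Output: "AWWBPCWWBP"
Token 8: backref(off=2, len=2). Copied 'BP' from pos 8. Output: "AWWBPCWWBPBP"
Token 9: literal('G'). Output: "AWWBPCWWBPBPG"
Token 10: backref(off=6, len=5). Copied 'WBPBP' from pos 7. Output: "AWWBPCWWBPBPGWBPBP"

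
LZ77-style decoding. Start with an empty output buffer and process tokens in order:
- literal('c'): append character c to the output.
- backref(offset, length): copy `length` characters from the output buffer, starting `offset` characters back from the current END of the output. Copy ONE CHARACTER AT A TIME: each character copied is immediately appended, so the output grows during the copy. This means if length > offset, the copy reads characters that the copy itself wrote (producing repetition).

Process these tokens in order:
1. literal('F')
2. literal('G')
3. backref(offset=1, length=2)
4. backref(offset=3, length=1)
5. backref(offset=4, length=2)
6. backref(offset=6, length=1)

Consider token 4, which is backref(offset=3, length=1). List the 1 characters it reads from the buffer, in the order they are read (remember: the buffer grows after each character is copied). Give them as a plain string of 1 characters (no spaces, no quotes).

Token 1: literal('F'). Output: "F"
Token 2: literal('G'). Output: "FG"
Token 3: backref(off=1, len=2) (overlapping!). Copied 'GG' from pos 1. Output: "FGGG"
Token 4: backref(off=3, len=1). Buffer before: "FGGG" (len 4)
  byte 1: read out[1]='G', append. Buffer now: "FGGGG"

Answer: G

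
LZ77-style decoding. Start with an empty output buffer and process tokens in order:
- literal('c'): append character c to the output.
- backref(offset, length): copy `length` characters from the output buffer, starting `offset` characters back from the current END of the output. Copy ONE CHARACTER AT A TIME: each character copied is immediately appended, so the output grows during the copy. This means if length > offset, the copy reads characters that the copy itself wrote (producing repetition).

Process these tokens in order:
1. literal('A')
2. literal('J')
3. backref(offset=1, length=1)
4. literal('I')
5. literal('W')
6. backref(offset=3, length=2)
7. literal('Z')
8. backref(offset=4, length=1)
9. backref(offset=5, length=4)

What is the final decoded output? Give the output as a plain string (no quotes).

Token 1: literal('A'). Output: "A"
Token 2: literal('J'). Output: "AJ"
Token 3: backref(off=1, len=1). Copied 'J' from pos 1. Output: "AJJ"
Token 4: literal('I'). Output: "AJJI"
Token 5: literal('W'). Output: "AJJIW"
Token 6: backref(off=3, len=2). Copied 'JI' from pos 2. Output: "AJJIWJI"
Token 7: literal('Z'). Output: "AJJIWJIZ"
Token 8: backref(off=4, len=1). Copied 'W' from pos 4. Output: "AJJIWJIZW"
Token 9: backref(off=5, len=4). Copied 'WJIZ' from pos 4. Output: "AJJIWJIZWWJIZ"

Answer: AJJIWJIZWWJIZ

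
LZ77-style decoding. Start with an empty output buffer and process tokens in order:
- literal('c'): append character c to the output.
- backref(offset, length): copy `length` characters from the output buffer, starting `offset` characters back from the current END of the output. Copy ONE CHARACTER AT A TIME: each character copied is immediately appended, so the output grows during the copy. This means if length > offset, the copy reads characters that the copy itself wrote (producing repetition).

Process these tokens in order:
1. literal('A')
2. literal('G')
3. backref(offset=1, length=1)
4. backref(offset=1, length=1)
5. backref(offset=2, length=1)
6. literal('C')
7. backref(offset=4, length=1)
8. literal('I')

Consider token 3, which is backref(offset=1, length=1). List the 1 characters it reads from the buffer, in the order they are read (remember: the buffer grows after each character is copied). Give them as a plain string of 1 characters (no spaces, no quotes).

Answer: G

Derivation:
Token 1: literal('A'). Output: "A"
Token 2: literal('G'). Output: "AG"
Token 3: backref(off=1, len=1). Buffer before: "AG" (len 2)
  byte 1: read out[1]='G', append. Buffer now: "AGG"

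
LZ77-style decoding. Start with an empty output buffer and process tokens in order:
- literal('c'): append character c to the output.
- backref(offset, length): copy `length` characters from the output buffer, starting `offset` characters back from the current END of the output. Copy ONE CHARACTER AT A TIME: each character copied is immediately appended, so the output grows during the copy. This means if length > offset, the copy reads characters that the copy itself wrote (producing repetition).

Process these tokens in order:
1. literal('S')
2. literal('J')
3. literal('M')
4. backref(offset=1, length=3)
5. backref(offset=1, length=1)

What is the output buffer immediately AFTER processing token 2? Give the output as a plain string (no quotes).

Token 1: literal('S'). Output: "S"
Token 2: literal('J'). Output: "SJ"

Answer: SJ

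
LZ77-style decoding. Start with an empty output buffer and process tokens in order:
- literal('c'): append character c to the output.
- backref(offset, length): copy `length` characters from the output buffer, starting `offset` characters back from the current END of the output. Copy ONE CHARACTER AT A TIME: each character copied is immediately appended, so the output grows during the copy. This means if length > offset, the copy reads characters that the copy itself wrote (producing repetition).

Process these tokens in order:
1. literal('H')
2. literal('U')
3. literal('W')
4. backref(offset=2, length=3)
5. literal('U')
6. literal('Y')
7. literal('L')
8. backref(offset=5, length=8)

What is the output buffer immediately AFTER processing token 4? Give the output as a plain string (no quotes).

Answer: HUWUWU

Derivation:
Token 1: literal('H'). Output: "H"
Token 2: literal('U'). Output: "HU"
Token 3: literal('W'). Output: "HUW"
Token 4: backref(off=2, len=3) (overlapping!). Copied 'UWU' from pos 1. Output: "HUWUWU"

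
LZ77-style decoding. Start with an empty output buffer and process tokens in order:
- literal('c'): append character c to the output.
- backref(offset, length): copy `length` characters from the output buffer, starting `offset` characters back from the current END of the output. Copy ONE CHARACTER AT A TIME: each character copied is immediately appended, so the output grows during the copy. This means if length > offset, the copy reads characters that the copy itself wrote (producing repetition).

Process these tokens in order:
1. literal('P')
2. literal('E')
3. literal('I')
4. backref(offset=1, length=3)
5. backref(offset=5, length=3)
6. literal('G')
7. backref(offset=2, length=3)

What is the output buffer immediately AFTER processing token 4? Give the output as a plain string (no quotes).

Token 1: literal('P'). Output: "P"
Token 2: literal('E'). Output: "PE"
Token 3: literal('I'). Output: "PEI"
Token 4: backref(off=1, len=3) (overlapping!). Copied 'III' from pos 2. Output: "PEIIII"

Answer: PEIIII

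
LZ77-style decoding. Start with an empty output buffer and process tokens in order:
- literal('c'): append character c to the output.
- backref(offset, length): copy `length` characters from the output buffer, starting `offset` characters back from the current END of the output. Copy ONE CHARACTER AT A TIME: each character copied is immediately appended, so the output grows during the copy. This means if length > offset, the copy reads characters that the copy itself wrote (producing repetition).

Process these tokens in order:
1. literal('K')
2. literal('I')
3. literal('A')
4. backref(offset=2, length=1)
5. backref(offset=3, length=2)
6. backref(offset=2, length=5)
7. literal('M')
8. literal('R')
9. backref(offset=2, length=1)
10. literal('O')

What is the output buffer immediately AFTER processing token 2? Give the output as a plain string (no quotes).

Token 1: literal('K'). Output: "K"
Token 2: literal('I'). Output: "KI"

Answer: KI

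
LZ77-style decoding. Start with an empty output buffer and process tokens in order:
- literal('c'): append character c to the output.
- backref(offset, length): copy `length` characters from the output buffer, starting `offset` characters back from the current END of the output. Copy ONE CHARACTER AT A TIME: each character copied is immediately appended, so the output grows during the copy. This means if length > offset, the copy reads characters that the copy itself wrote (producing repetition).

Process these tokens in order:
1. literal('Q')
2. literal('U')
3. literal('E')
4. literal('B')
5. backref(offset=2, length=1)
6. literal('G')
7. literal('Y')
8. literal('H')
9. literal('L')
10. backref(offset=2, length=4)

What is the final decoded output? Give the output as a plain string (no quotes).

Token 1: literal('Q'). Output: "Q"
Token 2: literal('U'). Output: "QU"
Token 3: literal('E'). Output: "QUE"
Token 4: literal('B'). Output: "QUEB"
Token 5: backref(off=2, len=1). Copied 'E' from pos 2. Output: "QUEBE"
Token 6: literal('G'). Output: "QUEBEG"
Token 7: literal('Y'). Output: "QUEBEGY"
Token 8: literal('H'). Output: "QUEBEGYH"
Token 9: literal('L'). Output: "QUEBEGYHL"
Token 10: backref(off=2, len=4) (overlapping!). Copied 'HLHL' from pos 7. Output: "QUEBEGYHLHLHL"

Answer: QUEBEGYHLHLHL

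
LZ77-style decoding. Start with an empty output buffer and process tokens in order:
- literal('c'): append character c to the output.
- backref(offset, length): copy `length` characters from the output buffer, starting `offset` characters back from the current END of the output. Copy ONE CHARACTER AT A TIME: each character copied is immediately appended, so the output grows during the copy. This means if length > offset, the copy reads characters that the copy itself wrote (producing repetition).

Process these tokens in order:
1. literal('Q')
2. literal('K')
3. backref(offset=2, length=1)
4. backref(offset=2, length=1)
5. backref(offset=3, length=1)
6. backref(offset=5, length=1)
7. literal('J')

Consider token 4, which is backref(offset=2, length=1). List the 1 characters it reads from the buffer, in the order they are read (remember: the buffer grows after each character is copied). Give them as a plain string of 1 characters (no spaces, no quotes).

Answer: K

Derivation:
Token 1: literal('Q'). Output: "Q"
Token 2: literal('K'). Output: "QK"
Token 3: backref(off=2, len=1). Copied 'Q' from pos 0. Output: "QKQ"
Token 4: backref(off=2, len=1). Buffer before: "QKQ" (len 3)
  byte 1: read out[1]='K', append. Buffer now: "QKQK"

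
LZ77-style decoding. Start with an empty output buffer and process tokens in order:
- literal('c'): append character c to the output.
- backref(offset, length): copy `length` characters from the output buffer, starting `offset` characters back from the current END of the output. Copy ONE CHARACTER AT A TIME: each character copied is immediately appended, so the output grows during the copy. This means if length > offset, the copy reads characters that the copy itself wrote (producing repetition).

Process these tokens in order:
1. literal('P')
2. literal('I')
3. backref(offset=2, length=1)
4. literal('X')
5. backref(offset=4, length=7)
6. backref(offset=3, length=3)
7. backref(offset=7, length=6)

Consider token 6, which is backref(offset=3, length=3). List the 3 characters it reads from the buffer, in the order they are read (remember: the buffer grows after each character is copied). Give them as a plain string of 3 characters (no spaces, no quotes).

Answer: PIP

Derivation:
Token 1: literal('P'). Output: "P"
Token 2: literal('I'). Output: "PI"
Token 3: backref(off=2, len=1). Copied 'P' from pos 0. Output: "PIP"
Token 4: literal('X'). Output: "PIPX"
Token 5: backref(off=4, len=7) (overlapping!). Copied 'PIPXPIP' from pos 0. Output: "PIPXPIPXPIP"
Token 6: backref(off=3, len=3). Buffer before: "PIPXPIPXPIP" (len 11)
  byte 1: read out[8]='P', append. Buffer now: "PIPXPIPXPIPP"
  byte 2: read out[9]='I', append. Buffer now: "PIPXPIPXPIPPI"
  byte 3: read out[10]='P', append. Buffer now: "PIPXPIPXPIPPIP"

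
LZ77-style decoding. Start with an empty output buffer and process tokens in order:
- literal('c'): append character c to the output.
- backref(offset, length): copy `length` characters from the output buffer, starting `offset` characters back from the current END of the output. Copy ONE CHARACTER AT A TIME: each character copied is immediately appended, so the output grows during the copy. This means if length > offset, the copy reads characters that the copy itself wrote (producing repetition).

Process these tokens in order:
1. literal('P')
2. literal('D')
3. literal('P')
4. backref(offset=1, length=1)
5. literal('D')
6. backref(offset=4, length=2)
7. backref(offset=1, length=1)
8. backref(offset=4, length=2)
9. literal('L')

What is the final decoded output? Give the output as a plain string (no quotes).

Token 1: literal('P'). Output: "P"
Token 2: literal('D'). Output: "PD"
Token 3: literal('P'). Output: "PDP"
Token 4: backref(off=1, len=1). Copied 'P' from pos 2. Output: "PDPP"
Token 5: literal('D'). Output: "PDPPD"
Token 6: backref(off=4, len=2). Copied 'DP' from pos 1. Output: "PDPPDDP"
Token 7: backref(off=1, len=1). Copied 'P' from pos 6. Output: "PDPPDDPP"
Token 8: backref(off=4, len=2). Copied 'DD' from pos 4. Output: "PDPPDDPPDD"
Token 9: literal('L'). Output: "PDPPDDPPDDL"

Answer: PDPPDDPPDDL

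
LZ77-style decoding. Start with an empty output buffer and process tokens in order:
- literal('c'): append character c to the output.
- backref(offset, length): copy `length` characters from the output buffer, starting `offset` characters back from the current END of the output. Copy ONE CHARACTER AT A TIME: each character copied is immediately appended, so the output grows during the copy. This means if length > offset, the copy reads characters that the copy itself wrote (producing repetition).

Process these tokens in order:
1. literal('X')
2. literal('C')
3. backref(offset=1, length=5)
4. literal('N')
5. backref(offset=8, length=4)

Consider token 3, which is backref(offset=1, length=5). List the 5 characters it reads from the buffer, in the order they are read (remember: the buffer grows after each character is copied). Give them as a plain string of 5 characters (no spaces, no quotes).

Answer: CCCCC

Derivation:
Token 1: literal('X'). Output: "X"
Token 2: literal('C'). Output: "XC"
Token 3: backref(off=1, len=5). Buffer before: "XC" (len 2)
  byte 1: read out[1]='C', append. Buffer now: "XCC"
  byte 2: read out[2]='C', append. Buffer now: "XCCC"
  byte 3: read out[3]='C', append. Buffer now: "XCCCC"
  byte 4: read out[4]='C', append. Buffer now: "XCCCCC"
  byte 5: read out[5]='C', append. Buffer now: "XCCCCCC"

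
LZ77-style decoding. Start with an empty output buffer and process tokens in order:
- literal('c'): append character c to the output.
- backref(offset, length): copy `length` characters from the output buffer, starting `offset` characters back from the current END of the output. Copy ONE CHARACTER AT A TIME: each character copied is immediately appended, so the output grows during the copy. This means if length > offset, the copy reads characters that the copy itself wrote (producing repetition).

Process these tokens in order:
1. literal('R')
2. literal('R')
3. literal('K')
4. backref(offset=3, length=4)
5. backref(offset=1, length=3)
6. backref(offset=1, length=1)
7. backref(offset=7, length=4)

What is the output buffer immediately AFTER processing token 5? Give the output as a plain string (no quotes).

Answer: RRKRRKRRRR

Derivation:
Token 1: literal('R'). Output: "R"
Token 2: literal('R'). Output: "RR"
Token 3: literal('K'). Output: "RRK"
Token 4: backref(off=3, len=4) (overlapping!). Copied 'RRKR' from pos 0. Output: "RRKRRKR"
Token 5: backref(off=1, len=3) (overlapping!). Copied 'RRR' from pos 6. Output: "RRKRRKRRRR"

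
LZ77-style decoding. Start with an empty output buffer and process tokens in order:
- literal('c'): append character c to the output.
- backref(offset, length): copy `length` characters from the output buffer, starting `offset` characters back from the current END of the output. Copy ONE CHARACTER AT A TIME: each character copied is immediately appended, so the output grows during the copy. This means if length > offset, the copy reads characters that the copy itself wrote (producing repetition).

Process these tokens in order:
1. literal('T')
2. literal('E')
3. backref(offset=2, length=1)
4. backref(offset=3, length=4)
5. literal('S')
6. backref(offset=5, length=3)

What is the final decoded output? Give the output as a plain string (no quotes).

Token 1: literal('T'). Output: "T"
Token 2: literal('E'). Output: "TE"
Token 3: backref(off=2, len=1). Copied 'T' from pos 0. Output: "TET"
Token 4: backref(off=3, len=4) (overlapping!). Copied 'TETT' from pos 0. Output: "TETTETT"
Token 5: literal('S'). Output: "TETTETTS"
Token 6: backref(off=5, len=3). Copied 'TET' from pos 3. Output: "TETTETTSTET"

Answer: TETTETTSTET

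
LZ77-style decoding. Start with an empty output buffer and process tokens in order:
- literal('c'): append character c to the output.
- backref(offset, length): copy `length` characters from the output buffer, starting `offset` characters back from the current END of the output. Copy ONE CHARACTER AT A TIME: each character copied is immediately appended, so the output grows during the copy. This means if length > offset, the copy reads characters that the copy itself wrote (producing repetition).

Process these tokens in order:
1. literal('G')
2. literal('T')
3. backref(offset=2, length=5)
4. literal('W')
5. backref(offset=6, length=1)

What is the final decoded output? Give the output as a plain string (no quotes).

Answer: GTGTGTGWG

Derivation:
Token 1: literal('G'). Output: "G"
Token 2: literal('T'). Output: "GT"
Token 3: backref(off=2, len=5) (overlapping!). Copied 'GTGTG' from pos 0. Output: "GTGTGTG"
Token 4: literal('W'). Output: "GTGTGTGW"
Token 5: backref(off=6, len=1). Copied 'G' from pos 2. Output: "GTGTGTGWG"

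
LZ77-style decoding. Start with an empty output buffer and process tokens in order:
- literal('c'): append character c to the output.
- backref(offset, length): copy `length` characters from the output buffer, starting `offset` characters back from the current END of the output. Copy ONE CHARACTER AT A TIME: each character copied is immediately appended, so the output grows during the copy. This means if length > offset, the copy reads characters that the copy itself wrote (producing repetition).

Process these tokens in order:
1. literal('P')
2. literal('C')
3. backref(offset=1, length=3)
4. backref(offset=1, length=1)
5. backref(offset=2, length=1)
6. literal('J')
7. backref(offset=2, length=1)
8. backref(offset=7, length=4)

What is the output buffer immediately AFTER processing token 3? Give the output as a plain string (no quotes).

Answer: PCCCC

Derivation:
Token 1: literal('P'). Output: "P"
Token 2: literal('C'). Output: "PC"
Token 3: backref(off=1, len=3) (overlapping!). Copied 'CCC' from pos 1. Output: "PCCCC"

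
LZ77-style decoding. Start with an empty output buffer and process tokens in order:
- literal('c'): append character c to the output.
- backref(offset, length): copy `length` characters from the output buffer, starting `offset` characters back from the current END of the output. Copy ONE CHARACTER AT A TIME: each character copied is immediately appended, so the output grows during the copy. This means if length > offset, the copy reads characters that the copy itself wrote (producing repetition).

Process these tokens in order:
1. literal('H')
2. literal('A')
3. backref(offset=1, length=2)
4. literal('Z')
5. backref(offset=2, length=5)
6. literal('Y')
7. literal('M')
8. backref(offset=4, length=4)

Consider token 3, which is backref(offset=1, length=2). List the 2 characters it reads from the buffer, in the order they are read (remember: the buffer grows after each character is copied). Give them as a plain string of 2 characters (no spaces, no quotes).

Token 1: literal('H'). Output: "H"
Token 2: literal('A'). Output: "HA"
Token 3: backref(off=1, len=2). Buffer before: "HA" (len 2)
  byte 1: read out[1]='A', append. Buffer now: "HAA"
  byte 2: read out[2]='A', append. Buffer now: "HAAA"

Answer: AA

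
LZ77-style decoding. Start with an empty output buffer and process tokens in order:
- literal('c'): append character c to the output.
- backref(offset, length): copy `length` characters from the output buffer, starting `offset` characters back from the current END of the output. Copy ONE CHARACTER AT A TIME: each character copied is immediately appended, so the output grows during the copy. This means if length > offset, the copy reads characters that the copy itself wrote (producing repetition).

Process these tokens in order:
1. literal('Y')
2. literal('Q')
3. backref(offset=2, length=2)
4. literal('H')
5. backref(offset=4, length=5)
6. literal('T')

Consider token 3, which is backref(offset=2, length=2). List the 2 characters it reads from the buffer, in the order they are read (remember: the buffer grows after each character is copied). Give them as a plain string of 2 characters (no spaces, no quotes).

Answer: YQ

Derivation:
Token 1: literal('Y'). Output: "Y"
Token 2: literal('Q'). Output: "YQ"
Token 3: backref(off=2, len=2). Buffer before: "YQ" (len 2)
  byte 1: read out[0]='Y', append. Buffer now: "YQY"
  byte 2: read out[1]='Q', append. Buffer now: "YQYQ"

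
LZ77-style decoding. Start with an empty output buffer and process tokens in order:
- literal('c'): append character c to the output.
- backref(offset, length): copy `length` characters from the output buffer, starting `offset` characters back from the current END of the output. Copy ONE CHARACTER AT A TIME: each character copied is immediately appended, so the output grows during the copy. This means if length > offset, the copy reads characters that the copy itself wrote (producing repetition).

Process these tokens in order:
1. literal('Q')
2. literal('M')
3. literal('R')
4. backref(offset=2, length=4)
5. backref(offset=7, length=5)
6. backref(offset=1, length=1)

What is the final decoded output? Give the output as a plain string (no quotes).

Token 1: literal('Q'). Output: "Q"
Token 2: literal('M'). Output: "QM"
Token 3: literal('R'). Output: "QMR"
Token 4: backref(off=2, len=4) (overlapping!). Copied 'MRMR' from pos 1. Output: "QMRMRMR"
Token 5: backref(off=7, len=5). Copied 'QMRMR' from pos 0. Output: "QMRMRMRQMRMR"
Token 6: backref(off=1, len=1). Copied 'R' from pos 11. Output: "QMRMRMRQMRMRR"

Answer: QMRMRMRQMRMRR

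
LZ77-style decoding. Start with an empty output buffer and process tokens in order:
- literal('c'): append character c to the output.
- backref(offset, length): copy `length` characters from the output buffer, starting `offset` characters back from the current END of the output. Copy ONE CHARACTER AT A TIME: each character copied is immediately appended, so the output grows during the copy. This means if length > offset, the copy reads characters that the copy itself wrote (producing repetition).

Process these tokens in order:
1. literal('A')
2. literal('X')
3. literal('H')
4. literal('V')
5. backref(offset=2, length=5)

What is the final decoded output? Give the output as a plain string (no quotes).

Token 1: literal('A'). Output: "A"
Token 2: literal('X'). Output: "AX"
Token 3: literal('H'). Output: "AXH"
Token 4: literal('V'). Output: "AXHV"
Token 5: backref(off=2, len=5) (overlapping!). Copied 'HVHVH' from pos 2. Output: "AXHVHVHVH"

Answer: AXHVHVHVH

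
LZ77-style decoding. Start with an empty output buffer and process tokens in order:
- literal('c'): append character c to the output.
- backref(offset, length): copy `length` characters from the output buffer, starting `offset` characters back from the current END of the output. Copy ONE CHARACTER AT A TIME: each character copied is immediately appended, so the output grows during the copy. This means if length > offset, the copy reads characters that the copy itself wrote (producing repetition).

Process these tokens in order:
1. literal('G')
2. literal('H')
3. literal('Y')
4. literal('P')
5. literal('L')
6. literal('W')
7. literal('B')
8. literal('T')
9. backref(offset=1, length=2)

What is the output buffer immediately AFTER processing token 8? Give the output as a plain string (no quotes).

Answer: GHYPLWBT

Derivation:
Token 1: literal('G'). Output: "G"
Token 2: literal('H'). Output: "GH"
Token 3: literal('Y'). Output: "GHY"
Token 4: literal('P'). Output: "GHYP"
Token 5: literal('L'). Output: "GHYPL"
Token 6: literal('W'). Output: "GHYPLW"
Token 7: literal('B'). Output: "GHYPLWB"
Token 8: literal('T'). Output: "GHYPLWBT"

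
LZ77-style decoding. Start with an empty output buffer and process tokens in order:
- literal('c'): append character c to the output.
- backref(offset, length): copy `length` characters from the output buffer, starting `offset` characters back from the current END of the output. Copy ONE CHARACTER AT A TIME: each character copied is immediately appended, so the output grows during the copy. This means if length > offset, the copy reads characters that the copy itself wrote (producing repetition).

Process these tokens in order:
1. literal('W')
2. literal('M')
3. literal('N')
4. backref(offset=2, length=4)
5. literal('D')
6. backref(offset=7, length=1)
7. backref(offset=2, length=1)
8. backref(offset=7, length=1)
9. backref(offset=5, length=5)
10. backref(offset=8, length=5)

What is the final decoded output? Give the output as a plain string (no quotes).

Answer: WMNMNMNDMDMNDMDMMDMND

Derivation:
Token 1: literal('W'). Output: "W"
Token 2: literal('M'). Output: "WM"
Token 3: literal('N'). Output: "WMN"
Token 4: backref(off=2, len=4) (overlapping!). Copied 'MNMN' from pos 1. Output: "WMNMNMN"
Token 5: literal('D'). Output: "WMNMNMND"
Token 6: backref(off=7, len=1). Copied 'M' from pos 1. Output: "WMNMNMNDM"
Token 7: backref(off=2, len=1). Copied 'D' from pos 7. Output: "WMNMNMNDMD"
Token 8: backref(off=7, len=1). Copied 'M' from pos 3. Output: "WMNMNMNDMDM"
Token 9: backref(off=5, len=5). Copied 'NDMDM' from pos 6. Output: "WMNMNMNDMDMNDMDM"
Token 10: backref(off=8, len=5). Copied 'MDMND' from pos 8. Output: "WMNMNMNDMDMNDMDMMDMND"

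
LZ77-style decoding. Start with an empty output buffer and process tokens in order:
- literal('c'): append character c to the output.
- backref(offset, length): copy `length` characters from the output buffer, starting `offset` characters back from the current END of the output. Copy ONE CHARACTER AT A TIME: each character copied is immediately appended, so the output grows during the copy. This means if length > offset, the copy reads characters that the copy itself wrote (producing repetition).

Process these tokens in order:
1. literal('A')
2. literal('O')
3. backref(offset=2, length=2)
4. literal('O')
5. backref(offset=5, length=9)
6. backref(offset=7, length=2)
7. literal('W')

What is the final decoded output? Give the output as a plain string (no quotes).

Answer: AOAOOAOAOOAOAOAOW

Derivation:
Token 1: literal('A'). Output: "A"
Token 2: literal('O'). Output: "AO"
Token 3: backref(off=2, len=2). Copied 'AO' from pos 0. Output: "AOAO"
Token 4: literal('O'). Output: "AOAOO"
Token 5: backref(off=5, len=9) (overlapping!). Copied 'AOAOOAOAO' from pos 0. Output: "AOAOOAOAOOAOAO"
Token 6: backref(off=7, len=2). Copied 'AO' from pos 7. Output: "AOAOOAOAOOAOAOAO"
Token 7: literal('W'). Output: "AOAOOAOAOOAOAOAOW"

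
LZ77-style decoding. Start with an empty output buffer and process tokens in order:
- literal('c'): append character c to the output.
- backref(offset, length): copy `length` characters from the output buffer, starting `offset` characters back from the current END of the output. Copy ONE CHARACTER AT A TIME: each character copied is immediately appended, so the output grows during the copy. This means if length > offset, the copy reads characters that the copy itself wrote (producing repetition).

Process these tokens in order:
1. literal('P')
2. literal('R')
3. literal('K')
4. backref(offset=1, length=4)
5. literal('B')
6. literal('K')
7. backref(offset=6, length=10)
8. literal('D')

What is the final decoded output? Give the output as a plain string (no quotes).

Answer: PRKKKKKBKKKKKBKKKKKD

Derivation:
Token 1: literal('P'). Output: "P"
Token 2: literal('R'). Output: "PR"
Token 3: literal('K'). Output: "PRK"
Token 4: backref(off=1, len=4) (overlapping!). Copied 'KKKK' from pos 2. Output: "PRKKKKK"
Token 5: literal('B'). Output: "PRKKKKKB"
Token 6: literal('K'). Output: "PRKKKKKBK"
Token 7: backref(off=6, len=10) (overlapping!). Copied 'KKKKBKKKKK' from pos 3. Output: "PRKKKKKBKKKKKBKKKKK"
Token 8: literal('D'). Output: "PRKKKKKBKKKKKBKKKKKD"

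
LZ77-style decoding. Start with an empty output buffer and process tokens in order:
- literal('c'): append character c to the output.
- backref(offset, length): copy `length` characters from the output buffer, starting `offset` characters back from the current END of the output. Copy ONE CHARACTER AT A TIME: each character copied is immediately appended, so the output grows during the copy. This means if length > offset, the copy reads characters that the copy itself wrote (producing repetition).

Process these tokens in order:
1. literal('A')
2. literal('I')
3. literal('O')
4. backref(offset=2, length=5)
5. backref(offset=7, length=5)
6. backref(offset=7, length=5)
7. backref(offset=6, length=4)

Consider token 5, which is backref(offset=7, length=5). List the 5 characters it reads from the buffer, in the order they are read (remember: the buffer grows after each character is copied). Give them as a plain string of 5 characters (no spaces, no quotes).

Answer: IOIOI

Derivation:
Token 1: literal('A'). Output: "A"
Token 2: literal('I'). Output: "AI"
Token 3: literal('O'). Output: "AIO"
Token 4: backref(off=2, len=5) (overlapping!). Copied 'IOIOI' from pos 1. Output: "AIOIOIOI"
Token 5: backref(off=7, len=5). Buffer before: "AIOIOIOI" (len 8)
  byte 1: read out[1]='I', append. Buffer now: "AIOIOIOII"
  byte 2: read out[2]='O', append. Buffer now: "AIOIOIOIIO"
  byte 3: read out[3]='I', append. Buffer now: "AIOIOIOIIOI"
  byte 4: read out[4]='O', append. Buffer now: "AIOIOIOIIOIO"
  byte 5: read out[5]='I', append. Buffer now: "AIOIOIOIIOIOI"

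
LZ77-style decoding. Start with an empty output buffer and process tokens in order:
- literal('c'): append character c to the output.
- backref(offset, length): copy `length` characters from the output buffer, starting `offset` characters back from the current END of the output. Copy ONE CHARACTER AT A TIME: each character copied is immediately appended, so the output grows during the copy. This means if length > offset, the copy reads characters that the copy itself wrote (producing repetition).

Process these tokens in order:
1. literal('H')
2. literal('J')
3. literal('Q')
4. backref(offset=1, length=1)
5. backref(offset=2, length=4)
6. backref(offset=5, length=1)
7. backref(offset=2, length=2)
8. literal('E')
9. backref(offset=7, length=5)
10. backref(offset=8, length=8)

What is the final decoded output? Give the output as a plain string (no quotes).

Answer: HJQQQQQQQQQEQQQQQQQEQQQQQ

Derivation:
Token 1: literal('H'). Output: "H"
Token 2: literal('J'). Output: "HJ"
Token 3: literal('Q'). Output: "HJQ"
Token 4: backref(off=1, len=1). Copied 'Q' from pos 2. Output: "HJQQ"
Token 5: backref(off=2, len=4) (overlapping!). Copied 'QQQQ' from pos 2. Output: "HJQQQQQQ"
Token 6: backref(off=5, len=1). Copied 'Q' from pos 3. Output: "HJQQQQQQQ"
Token 7: backref(off=2, len=2). Copied 'QQ' from pos 7. Output: "HJQQQQQQQQQ"
Token 8: literal('E'). Output: "HJQQQQQQQQQE"
Token 9: backref(off=7, len=5). Copied 'QQQQQ' from pos 5. Output: "HJQQQQQQQQQEQQQQQ"
Token 10: backref(off=8, len=8). Copied 'QQEQQQQQ' from pos 9. Output: "HJQQQQQQQQQEQQQQQQQEQQQQQ"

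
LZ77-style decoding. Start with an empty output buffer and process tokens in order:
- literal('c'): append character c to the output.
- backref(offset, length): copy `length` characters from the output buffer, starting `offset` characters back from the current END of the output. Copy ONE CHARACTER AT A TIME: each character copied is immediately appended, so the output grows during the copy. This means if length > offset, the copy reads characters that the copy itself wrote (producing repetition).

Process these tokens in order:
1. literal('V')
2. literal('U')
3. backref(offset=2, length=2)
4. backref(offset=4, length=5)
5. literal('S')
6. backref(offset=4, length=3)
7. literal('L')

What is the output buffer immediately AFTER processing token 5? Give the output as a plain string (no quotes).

Token 1: literal('V'). Output: "V"
Token 2: literal('U'). Output: "VU"
Token 3: backref(off=2, len=2). Copied 'VU' from pos 0. Output: "VUVU"
Token 4: backref(off=4, len=5) (overlapping!). Copied 'VUVUV' from pos 0. Output: "VUVUVUVUV"
Token 5: literal('S'). Output: "VUVUVUVUVS"

Answer: VUVUVUVUVS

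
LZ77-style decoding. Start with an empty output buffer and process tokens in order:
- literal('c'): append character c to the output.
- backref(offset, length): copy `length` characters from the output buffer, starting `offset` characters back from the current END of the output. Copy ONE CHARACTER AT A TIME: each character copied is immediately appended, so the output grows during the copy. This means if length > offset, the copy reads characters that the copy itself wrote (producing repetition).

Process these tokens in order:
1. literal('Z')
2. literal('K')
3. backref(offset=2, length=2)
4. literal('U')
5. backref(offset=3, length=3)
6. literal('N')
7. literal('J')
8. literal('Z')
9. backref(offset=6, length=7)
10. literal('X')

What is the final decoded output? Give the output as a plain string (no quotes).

Token 1: literal('Z'). Output: "Z"
Token 2: literal('K'). Output: "ZK"
Token 3: backref(off=2, len=2). Copied 'ZK' from pos 0. Output: "ZKZK"
Token 4: literal('U'). Output: "ZKZKU"
Token 5: backref(off=3, len=3). Copied 'ZKU' from pos 2. Output: "ZKZKUZKU"
Token 6: literal('N'). Output: "ZKZKUZKUN"
Token 7: literal('J'). Output: "ZKZKUZKUNJ"
Token 8: literal('Z'). Output: "ZKZKUZKUNJZ"
Token 9: backref(off=6, len=7) (overlapping!). Copied 'ZKUNJZZ' from pos 5. Output: "ZKZKUZKUNJZZKUNJZZ"
Token 10: literal('X'). Output: "ZKZKUZKUNJZZKUNJZZX"

Answer: ZKZKUZKUNJZZKUNJZZX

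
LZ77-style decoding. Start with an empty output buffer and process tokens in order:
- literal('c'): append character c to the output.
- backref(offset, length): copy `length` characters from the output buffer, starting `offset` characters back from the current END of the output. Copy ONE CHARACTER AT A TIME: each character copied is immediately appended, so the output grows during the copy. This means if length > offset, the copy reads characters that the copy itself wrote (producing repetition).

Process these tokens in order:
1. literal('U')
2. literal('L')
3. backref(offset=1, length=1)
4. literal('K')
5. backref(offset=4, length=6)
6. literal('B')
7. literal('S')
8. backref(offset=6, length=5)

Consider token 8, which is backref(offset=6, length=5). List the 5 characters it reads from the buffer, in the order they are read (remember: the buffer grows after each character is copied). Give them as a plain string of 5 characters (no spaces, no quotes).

Token 1: literal('U'). Output: "U"
Token 2: literal('L'). Output: "UL"
Token 3: backref(off=1, len=1). Copied 'L' from pos 1. Output: "ULL"
Token 4: literal('K'). Output: "ULLK"
Token 5: backref(off=4, len=6) (overlapping!). Copied 'ULLKUL' from pos 0. Output: "ULLKULLKUL"
Token 6: literal('B'). Output: "ULLKULLKULB"
Token 7: literal('S'). Output: "ULLKULLKULBS"
Token 8: backref(off=6, len=5). Buffer before: "ULLKULLKULBS" (len 12)
  byte 1: read out[6]='L', append. Buffer now: "ULLKULLKULBSL"
  byte 2: read out[7]='K', append. Buffer now: "ULLKULLKULBSLK"
  byte 3: read out[8]='U', append. Buffer now: "ULLKULLKULBSLKU"
  byte 4: read out[9]='L', append. Buffer now: "ULLKULLKULBSLKUL"
  byte 5: read out[10]='B', append. Buffer now: "ULLKULLKULBSLKULB"

Answer: LKULB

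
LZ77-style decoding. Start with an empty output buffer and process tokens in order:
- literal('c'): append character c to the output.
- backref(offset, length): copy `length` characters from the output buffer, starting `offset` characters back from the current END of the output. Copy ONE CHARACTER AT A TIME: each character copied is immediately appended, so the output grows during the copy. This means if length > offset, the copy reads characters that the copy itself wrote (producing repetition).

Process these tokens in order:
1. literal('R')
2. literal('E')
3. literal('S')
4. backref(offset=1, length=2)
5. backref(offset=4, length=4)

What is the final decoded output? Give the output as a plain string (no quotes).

Token 1: literal('R'). Output: "R"
Token 2: literal('E'). Output: "RE"
Token 3: literal('S'). Output: "RES"
Token 4: backref(off=1, len=2) (overlapping!). Copied 'SS' from pos 2. Output: "RESSS"
Token 5: backref(off=4, len=4). Copied 'ESSS' from pos 1. Output: "RESSSESSS"

Answer: RESSSESSS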